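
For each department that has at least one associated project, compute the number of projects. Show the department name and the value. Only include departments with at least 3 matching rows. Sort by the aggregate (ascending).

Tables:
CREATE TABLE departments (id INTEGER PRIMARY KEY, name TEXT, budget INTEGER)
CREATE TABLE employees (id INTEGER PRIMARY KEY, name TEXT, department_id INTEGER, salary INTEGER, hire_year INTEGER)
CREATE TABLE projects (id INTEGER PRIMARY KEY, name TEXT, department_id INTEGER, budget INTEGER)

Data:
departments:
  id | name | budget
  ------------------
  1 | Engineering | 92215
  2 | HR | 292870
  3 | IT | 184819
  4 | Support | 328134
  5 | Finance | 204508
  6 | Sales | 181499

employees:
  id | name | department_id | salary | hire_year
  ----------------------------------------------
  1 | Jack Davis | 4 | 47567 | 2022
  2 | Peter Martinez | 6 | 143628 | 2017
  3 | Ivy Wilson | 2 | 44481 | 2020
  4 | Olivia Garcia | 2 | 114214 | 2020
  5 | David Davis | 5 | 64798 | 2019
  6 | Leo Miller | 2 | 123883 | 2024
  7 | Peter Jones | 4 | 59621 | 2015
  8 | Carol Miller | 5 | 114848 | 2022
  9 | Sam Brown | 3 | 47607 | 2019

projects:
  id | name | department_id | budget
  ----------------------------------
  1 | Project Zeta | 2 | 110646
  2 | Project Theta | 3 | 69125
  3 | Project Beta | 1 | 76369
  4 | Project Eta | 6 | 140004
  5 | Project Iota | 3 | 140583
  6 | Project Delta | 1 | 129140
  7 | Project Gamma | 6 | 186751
SELECT p.name, COUNT(*) AS n FROM projects c JOIN departments p ON c.department_id = p.id GROUP BY p.id, p.name HAVING COUNT(*) >= 3 ORDER BY n ASC

Execution result:
(no rows)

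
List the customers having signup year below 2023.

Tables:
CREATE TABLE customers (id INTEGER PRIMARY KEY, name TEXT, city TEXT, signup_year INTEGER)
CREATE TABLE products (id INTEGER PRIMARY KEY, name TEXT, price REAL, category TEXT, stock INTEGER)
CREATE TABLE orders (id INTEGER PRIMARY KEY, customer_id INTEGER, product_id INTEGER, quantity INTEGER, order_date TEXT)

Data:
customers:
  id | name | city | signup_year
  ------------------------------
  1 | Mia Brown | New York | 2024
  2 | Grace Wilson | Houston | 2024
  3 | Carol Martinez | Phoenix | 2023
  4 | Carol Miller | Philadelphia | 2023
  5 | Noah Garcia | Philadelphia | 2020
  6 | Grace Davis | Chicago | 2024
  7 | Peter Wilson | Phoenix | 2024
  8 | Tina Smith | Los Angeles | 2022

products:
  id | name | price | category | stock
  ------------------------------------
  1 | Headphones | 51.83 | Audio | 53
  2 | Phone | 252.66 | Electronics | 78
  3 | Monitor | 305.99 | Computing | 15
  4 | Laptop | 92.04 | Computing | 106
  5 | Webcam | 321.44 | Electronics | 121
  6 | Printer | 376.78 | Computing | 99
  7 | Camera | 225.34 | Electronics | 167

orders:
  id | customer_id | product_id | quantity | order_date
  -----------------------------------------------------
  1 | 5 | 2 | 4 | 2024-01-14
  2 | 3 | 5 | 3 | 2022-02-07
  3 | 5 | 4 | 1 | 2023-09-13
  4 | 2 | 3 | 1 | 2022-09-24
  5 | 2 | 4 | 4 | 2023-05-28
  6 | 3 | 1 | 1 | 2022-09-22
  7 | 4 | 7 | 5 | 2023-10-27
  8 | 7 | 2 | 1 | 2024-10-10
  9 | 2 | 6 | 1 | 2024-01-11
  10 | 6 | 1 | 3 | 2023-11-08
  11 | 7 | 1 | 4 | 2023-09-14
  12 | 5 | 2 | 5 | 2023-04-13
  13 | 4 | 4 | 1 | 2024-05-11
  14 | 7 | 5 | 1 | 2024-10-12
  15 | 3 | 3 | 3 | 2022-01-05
SELECT name, signup_year FROM customers WHERE signup_year < 2023

Execution result:
name | signup_year
Noah Garcia | 2020
Tina Smith | 2022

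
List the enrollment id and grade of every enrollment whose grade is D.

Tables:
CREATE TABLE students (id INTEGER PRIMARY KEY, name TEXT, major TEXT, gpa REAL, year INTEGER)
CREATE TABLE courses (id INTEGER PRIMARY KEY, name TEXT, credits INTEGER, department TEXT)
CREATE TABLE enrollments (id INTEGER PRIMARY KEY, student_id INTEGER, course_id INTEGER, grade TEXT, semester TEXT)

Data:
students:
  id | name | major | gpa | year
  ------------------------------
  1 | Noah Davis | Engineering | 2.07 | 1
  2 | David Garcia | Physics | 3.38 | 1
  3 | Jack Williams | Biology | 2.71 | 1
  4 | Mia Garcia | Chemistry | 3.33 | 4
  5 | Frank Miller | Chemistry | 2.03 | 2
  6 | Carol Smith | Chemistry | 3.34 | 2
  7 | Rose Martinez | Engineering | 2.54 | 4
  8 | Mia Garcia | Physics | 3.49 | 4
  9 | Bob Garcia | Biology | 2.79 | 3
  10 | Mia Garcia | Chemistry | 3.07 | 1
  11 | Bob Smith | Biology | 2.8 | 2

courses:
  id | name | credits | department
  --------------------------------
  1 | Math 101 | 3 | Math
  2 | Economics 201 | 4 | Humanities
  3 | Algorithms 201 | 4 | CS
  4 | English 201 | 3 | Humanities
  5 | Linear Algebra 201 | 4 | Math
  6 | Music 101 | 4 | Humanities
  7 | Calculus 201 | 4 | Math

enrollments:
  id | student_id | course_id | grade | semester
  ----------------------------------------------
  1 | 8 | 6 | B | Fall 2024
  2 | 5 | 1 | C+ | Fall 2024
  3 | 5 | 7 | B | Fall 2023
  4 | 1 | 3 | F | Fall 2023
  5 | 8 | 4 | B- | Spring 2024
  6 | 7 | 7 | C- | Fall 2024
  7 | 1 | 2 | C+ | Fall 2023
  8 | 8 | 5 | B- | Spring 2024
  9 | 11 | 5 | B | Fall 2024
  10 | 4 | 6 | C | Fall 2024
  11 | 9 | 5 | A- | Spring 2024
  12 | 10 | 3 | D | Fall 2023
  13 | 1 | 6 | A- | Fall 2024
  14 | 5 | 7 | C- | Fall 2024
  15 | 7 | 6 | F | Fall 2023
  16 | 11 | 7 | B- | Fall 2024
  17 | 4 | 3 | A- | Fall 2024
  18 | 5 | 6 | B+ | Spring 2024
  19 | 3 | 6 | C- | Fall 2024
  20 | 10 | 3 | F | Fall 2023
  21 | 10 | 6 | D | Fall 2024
SELECT id, grade FROM enrollments WHERE grade = 'D'

Execution result:
id | grade
12 | D
21 | D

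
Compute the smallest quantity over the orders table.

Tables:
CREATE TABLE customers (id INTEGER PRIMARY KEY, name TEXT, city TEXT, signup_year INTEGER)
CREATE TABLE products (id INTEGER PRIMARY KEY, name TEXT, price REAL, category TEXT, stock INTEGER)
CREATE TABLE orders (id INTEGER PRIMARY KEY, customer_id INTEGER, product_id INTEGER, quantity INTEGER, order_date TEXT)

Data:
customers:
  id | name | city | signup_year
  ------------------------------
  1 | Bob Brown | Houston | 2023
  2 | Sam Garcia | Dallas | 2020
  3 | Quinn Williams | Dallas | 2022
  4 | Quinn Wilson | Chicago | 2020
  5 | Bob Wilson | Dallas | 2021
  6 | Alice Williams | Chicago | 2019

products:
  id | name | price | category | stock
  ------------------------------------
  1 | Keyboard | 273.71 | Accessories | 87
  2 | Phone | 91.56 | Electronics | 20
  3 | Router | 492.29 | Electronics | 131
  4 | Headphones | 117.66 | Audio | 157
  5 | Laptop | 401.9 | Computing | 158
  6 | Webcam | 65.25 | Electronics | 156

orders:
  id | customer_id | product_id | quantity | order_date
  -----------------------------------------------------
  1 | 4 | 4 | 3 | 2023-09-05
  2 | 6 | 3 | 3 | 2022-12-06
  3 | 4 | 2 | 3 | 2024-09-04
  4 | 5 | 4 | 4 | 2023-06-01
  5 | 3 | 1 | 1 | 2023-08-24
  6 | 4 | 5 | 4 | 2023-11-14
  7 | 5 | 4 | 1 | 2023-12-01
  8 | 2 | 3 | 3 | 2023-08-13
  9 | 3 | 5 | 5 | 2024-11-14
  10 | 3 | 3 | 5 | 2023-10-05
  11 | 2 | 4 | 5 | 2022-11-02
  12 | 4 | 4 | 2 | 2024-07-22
SELECT MIN(quantity) FROM orders

Execution result:
1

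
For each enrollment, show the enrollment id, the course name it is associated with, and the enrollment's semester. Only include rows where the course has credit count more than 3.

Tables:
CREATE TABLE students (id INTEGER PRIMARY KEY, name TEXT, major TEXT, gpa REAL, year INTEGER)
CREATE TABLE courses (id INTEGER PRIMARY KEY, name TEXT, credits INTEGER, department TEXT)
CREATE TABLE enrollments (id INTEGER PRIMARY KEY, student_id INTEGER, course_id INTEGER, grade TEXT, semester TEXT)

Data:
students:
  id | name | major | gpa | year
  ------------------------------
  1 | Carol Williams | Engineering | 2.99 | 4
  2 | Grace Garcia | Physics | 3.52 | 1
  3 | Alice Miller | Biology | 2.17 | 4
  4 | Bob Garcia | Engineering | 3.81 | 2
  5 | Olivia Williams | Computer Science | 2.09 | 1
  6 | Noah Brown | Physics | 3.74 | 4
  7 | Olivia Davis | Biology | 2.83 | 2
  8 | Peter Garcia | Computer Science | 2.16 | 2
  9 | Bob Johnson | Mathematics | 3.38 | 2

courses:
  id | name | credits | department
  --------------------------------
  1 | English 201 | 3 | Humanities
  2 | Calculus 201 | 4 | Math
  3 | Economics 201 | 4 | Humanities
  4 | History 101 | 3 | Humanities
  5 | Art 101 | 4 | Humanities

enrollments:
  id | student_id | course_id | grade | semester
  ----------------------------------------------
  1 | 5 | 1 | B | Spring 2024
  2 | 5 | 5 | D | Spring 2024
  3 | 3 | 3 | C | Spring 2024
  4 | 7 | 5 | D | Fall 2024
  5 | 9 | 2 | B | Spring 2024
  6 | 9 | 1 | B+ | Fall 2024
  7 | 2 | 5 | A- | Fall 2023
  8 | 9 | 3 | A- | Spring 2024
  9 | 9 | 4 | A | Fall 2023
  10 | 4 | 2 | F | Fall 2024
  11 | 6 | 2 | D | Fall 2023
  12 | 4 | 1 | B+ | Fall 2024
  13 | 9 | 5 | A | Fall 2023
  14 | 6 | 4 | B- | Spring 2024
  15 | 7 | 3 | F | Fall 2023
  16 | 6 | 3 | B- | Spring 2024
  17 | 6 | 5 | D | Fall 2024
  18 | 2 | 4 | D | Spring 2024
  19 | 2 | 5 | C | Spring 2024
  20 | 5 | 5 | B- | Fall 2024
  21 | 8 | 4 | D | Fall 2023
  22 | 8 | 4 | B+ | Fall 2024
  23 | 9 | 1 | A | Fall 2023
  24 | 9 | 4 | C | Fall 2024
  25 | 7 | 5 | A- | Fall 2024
SELECT c.id, p.name AS course, c.semester FROM enrollments c JOIN courses p ON c.course_id = p.id WHERE p.credits > 3

Execution result:
id | course | semester
2 | Art 101 | Spring 2024
3 | Economics 201 | Spring 2024
4 | Art 101 | Fall 2024
5 | Calculus 201 | Spring 2024
7 | Art 101 | Fall 2023
8 | Economics 201 | Spring 2024
10 | Calculus 201 | Fall 2024
11 | Calculus 201 | Fall 2023
13 | Art 101 | Fall 2023
15 | Economics 201 | Fall 2023
16 | Economics 201 | Spring 2024
17 | Art 101 | Fall 2024
19 | Art 101 | Spring 2024
20 | Art 101 | Fall 2024
25 | Art 101 | Fall 2024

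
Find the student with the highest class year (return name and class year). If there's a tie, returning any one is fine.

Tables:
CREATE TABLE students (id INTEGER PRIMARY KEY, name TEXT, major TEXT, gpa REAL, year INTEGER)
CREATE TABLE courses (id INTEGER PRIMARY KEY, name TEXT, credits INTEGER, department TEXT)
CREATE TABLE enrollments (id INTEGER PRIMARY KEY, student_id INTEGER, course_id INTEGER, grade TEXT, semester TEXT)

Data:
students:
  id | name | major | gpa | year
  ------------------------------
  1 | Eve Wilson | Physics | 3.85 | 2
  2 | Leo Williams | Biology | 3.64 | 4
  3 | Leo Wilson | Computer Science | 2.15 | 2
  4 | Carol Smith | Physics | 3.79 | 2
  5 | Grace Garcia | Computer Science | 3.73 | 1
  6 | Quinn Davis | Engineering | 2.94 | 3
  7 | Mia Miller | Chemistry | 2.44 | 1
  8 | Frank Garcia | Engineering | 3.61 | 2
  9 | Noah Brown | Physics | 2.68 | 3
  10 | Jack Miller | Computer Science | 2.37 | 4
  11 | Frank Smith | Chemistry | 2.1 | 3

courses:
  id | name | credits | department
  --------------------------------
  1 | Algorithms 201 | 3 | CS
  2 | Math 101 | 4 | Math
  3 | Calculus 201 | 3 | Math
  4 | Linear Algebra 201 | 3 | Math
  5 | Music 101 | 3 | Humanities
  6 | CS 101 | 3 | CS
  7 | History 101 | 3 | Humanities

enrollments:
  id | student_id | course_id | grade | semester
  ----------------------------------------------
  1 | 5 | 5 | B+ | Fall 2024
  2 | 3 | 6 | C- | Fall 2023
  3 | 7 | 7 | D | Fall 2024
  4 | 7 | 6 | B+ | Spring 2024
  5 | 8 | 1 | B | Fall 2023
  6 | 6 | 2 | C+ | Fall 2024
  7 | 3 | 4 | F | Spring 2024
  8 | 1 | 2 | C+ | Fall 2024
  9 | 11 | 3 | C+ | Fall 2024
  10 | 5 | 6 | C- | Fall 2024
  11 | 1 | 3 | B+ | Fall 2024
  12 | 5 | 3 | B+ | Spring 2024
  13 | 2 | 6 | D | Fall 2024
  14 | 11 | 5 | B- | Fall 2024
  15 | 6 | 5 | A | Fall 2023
SELECT name, year FROM students ORDER BY year DESC LIMIT 1

Execution result:
name | year
Leo Williams | 4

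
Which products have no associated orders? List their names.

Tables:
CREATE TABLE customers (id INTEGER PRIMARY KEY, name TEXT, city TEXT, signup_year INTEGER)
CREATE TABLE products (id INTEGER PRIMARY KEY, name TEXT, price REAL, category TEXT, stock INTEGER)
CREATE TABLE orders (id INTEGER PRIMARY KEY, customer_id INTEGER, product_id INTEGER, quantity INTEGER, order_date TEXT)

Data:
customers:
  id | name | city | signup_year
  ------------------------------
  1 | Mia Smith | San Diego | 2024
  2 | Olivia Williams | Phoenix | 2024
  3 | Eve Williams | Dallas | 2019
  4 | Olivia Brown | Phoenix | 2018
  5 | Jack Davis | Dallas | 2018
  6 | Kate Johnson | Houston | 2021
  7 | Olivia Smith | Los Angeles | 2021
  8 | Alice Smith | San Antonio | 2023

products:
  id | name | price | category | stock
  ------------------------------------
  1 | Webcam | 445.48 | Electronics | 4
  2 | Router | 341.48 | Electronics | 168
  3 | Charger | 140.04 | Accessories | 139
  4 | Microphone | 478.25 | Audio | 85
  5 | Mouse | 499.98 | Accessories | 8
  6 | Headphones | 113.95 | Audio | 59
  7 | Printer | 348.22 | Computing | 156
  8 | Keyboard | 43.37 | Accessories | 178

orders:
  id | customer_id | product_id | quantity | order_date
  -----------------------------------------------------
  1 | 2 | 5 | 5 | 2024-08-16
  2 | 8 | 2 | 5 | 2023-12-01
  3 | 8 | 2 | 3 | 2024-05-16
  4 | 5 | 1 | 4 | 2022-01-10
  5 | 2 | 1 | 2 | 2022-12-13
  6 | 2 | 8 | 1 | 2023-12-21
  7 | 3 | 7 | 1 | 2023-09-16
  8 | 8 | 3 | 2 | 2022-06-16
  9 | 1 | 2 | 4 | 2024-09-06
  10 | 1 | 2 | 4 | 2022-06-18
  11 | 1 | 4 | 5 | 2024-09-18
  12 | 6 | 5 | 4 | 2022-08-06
SELECT p.name FROM products p LEFT JOIN orders c ON c.product_id = p.id WHERE c.id IS NULL

Execution result:
Headphones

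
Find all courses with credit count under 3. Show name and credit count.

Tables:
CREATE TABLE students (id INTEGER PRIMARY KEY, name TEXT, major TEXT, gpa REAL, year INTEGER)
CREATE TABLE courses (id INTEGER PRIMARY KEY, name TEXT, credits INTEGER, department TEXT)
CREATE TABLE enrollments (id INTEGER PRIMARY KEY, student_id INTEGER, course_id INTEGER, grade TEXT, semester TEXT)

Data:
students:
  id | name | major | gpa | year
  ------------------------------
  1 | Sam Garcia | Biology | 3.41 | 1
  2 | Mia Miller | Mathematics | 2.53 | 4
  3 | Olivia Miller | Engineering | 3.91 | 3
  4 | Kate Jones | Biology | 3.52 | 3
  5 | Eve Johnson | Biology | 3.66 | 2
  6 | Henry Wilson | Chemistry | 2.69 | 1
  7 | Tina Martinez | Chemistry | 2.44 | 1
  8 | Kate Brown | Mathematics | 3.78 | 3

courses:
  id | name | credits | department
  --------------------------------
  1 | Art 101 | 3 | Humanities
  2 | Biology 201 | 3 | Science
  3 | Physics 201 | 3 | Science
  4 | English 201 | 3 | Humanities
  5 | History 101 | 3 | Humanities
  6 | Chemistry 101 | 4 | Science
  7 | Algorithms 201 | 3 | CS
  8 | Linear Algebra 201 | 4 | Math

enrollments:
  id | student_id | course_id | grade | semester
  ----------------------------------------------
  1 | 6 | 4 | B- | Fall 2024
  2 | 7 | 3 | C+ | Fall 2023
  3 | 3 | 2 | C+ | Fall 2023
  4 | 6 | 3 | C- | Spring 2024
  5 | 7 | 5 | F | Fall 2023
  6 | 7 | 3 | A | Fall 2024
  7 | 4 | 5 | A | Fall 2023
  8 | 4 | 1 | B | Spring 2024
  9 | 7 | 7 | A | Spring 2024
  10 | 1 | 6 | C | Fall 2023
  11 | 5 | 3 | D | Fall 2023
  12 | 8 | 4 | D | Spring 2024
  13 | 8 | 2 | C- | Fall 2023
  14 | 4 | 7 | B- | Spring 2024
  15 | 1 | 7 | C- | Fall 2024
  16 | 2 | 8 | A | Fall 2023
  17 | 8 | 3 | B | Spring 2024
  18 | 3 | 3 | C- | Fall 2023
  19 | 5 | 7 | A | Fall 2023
SELECT name, credits FROM courses WHERE credits < 3

Execution result:
(no rows)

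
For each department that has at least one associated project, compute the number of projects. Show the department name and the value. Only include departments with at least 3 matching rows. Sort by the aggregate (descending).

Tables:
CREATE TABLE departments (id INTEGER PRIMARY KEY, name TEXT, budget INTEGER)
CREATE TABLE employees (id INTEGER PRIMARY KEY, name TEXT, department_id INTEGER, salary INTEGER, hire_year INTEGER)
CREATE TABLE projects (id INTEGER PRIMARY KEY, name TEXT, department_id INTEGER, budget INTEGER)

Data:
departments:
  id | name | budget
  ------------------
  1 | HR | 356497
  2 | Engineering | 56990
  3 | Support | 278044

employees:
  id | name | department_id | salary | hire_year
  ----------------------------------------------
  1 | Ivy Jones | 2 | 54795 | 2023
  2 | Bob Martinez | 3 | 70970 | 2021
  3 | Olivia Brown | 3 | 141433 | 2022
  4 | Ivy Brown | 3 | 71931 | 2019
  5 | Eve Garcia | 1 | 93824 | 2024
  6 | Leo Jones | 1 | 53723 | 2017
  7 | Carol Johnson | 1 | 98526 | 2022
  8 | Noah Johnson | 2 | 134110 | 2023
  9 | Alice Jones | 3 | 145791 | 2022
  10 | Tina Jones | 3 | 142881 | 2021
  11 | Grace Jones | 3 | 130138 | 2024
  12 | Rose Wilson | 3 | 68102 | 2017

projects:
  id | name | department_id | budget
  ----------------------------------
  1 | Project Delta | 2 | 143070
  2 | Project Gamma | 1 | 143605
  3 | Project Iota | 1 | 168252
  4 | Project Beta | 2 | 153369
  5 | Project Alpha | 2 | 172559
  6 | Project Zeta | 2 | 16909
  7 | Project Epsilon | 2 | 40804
SELECT p.name, COUNT(*) AS n FROM projects c JOIN departments p ON c.department_id = p.id GROUP BY p.id, p.name HAVING COUNT(*) >= 3 ORDER BY n DESC

Execution result:
name | n
Engineering | 5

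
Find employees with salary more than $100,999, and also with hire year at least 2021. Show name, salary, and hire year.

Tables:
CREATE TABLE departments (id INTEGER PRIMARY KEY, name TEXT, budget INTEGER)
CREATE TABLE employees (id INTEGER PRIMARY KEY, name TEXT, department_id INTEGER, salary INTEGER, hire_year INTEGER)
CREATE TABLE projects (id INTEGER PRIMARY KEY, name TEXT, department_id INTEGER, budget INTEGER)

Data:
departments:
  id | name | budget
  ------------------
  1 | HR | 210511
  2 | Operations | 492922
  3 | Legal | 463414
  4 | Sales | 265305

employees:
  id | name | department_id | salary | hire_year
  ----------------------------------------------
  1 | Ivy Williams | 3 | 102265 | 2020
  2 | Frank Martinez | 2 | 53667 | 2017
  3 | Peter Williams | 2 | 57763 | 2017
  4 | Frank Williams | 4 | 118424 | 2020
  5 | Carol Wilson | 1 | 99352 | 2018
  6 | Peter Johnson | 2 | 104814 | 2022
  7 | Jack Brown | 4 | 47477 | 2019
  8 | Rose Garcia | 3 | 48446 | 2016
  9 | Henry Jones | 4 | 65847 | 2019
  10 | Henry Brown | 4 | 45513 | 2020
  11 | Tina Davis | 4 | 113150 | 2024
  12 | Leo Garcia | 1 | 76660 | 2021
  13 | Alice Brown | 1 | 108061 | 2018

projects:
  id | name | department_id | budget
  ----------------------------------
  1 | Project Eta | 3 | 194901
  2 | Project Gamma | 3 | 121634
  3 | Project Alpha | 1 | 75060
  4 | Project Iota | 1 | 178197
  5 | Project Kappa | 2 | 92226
SELECT name, salary, hire_year FROM employees WHERE salary > 100999 AND hire_year >= 2021

Execution result:
name | salary | hire_year
Peter Johnson | 104814 | 2022
Tina Davis | 113150 | 2024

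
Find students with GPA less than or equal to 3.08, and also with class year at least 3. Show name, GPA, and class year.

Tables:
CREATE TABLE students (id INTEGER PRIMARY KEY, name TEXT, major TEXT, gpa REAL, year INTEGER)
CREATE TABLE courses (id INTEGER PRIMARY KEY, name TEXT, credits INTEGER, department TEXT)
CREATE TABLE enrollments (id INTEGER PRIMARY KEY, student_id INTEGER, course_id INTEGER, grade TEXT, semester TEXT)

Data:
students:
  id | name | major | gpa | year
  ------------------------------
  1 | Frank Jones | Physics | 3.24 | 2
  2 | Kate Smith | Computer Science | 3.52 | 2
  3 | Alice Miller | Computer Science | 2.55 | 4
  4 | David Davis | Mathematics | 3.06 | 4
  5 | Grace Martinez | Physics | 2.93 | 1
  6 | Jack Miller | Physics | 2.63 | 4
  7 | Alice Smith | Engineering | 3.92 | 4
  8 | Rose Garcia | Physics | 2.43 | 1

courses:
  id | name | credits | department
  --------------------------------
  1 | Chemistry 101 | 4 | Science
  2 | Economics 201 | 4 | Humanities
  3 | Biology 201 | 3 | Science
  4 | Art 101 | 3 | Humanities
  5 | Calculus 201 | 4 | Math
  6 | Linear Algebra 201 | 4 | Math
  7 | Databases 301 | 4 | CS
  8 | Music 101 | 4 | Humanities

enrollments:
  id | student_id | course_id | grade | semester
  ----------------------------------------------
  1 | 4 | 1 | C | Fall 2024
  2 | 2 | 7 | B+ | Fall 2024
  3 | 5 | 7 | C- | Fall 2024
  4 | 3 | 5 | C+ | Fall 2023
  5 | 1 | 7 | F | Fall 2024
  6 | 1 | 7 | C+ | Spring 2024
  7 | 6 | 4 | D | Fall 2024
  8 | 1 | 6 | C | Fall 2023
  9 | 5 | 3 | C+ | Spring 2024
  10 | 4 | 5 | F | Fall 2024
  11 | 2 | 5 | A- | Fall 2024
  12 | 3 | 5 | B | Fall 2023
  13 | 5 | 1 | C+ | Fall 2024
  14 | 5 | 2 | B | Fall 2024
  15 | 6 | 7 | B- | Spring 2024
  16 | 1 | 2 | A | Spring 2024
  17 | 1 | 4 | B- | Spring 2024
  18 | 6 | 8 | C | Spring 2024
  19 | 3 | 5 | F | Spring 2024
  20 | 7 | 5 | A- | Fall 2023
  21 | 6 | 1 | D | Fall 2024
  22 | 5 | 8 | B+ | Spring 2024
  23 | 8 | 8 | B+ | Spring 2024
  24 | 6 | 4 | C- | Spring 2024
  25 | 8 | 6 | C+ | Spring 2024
SELECT name, gpa, year FROM students WHERE gpa <= 3.08 AND year >= 3

Execution result:
name | gpa | year
Alice Miller | 2.55 | 4
David Davis | 3.06 | 4
Jack Miller | 2.63 | 4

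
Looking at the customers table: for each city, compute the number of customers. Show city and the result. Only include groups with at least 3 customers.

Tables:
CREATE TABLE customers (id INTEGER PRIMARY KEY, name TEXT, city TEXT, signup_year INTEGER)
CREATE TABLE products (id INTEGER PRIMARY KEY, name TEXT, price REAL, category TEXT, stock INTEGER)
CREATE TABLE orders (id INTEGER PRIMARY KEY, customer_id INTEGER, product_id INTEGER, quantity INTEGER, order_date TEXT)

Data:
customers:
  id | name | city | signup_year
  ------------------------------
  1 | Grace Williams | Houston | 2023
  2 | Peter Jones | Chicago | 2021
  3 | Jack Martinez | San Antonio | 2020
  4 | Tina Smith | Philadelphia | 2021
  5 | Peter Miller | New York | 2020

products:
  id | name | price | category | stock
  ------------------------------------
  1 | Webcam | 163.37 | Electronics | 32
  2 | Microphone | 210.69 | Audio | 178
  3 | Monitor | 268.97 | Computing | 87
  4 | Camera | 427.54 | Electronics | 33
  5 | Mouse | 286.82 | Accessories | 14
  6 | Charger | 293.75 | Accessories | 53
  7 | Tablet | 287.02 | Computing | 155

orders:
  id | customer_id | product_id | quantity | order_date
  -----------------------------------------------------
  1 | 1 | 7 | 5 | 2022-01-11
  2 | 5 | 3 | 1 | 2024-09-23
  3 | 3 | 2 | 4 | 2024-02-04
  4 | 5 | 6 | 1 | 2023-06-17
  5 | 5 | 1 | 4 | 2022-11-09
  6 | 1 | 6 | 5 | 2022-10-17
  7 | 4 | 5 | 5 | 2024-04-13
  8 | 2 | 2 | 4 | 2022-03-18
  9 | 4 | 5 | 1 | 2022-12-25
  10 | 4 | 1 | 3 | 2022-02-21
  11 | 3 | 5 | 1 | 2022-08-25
SELECT city, COUNT(*) AS n FROM customers GROUP BY city HAVING COUNT(*) >= 3

Execution result:
(no rows)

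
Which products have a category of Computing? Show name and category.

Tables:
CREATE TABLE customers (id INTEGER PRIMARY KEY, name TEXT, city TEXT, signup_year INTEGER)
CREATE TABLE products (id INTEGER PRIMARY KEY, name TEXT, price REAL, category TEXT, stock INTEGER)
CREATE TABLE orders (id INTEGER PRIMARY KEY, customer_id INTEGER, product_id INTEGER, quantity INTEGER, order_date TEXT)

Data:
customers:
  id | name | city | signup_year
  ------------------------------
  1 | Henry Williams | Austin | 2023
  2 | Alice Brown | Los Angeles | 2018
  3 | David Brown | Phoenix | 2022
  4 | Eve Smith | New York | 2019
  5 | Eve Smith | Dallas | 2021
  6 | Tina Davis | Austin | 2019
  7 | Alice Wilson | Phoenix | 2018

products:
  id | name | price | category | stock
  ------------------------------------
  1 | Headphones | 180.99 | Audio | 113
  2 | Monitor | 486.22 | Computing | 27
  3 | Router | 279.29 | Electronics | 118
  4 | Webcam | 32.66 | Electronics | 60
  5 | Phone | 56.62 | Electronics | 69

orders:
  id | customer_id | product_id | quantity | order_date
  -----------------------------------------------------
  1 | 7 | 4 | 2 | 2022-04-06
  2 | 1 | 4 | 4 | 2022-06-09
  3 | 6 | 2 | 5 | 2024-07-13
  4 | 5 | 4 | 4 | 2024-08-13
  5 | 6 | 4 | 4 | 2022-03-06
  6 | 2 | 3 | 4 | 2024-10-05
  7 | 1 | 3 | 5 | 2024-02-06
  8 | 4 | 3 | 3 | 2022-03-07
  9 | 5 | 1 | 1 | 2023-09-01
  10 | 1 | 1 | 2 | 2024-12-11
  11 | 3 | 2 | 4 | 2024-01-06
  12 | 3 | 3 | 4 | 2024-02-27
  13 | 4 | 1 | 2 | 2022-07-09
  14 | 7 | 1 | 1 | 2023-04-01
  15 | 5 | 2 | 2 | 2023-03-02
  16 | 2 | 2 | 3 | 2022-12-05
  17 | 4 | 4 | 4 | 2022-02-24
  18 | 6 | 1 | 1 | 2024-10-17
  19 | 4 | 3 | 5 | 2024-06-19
SELECT name, category FROM products WHERE category = 'Computing'

Execution result:
name | category
Monitor | Computing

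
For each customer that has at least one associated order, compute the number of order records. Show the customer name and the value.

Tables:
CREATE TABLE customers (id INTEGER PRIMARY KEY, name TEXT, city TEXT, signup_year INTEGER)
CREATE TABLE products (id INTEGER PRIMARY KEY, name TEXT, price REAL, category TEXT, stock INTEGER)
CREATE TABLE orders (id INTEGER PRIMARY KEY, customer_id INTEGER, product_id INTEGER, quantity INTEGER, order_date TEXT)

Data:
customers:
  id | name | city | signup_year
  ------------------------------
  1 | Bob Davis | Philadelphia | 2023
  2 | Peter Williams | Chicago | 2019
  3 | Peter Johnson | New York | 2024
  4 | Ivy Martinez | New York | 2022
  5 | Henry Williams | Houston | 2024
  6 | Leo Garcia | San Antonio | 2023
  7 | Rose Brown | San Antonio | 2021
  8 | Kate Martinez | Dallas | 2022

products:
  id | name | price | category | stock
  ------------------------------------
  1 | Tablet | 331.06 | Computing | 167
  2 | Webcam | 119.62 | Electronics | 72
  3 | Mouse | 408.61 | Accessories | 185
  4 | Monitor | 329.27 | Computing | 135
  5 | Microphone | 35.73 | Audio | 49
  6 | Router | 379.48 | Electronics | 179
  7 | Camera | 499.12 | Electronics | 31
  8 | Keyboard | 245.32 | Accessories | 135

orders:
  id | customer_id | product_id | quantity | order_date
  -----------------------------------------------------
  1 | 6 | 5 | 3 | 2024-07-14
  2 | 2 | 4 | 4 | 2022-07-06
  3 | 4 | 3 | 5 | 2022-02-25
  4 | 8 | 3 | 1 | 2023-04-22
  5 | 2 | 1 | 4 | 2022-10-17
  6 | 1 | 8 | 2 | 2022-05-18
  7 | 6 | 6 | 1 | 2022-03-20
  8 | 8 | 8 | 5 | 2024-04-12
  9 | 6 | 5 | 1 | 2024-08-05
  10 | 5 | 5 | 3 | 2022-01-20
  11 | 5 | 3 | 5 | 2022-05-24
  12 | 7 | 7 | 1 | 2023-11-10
SELECT p.name, COUNT(*) AS n FROM orders c JOIN customers p ON c.customer_id = p.id GROUP BY p.id, p.name

Execution result:
name | n
Bob Davis | 1
Peter Williams | 2
Ivy Martinez | 1
Henry Williams | 2
Leo Garcia | 3
Rose Brown | 1
Kate Martinez | 2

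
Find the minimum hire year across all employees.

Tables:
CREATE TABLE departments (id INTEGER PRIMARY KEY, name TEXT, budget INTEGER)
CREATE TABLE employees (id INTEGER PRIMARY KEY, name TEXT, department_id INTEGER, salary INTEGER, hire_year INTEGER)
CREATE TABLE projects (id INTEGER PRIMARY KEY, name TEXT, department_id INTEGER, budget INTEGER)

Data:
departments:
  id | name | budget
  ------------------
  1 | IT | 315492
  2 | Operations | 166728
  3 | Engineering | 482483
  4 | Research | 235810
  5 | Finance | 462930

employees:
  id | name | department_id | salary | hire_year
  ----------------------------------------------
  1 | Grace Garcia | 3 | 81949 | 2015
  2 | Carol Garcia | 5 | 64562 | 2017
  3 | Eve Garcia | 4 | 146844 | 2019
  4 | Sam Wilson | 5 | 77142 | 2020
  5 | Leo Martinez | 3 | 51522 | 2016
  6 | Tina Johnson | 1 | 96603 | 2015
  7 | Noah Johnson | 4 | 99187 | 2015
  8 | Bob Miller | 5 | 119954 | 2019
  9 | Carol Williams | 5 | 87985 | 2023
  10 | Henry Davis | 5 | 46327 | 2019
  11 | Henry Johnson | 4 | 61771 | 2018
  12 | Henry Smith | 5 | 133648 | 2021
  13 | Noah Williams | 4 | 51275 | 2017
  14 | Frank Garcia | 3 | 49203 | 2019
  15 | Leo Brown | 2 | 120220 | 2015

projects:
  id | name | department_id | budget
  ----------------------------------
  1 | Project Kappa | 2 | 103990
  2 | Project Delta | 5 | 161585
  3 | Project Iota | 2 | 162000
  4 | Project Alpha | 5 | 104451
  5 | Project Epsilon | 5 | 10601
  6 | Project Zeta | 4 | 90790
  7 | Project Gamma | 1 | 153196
SELECT MIN(hire_year) FROM employees

Execution result:
2015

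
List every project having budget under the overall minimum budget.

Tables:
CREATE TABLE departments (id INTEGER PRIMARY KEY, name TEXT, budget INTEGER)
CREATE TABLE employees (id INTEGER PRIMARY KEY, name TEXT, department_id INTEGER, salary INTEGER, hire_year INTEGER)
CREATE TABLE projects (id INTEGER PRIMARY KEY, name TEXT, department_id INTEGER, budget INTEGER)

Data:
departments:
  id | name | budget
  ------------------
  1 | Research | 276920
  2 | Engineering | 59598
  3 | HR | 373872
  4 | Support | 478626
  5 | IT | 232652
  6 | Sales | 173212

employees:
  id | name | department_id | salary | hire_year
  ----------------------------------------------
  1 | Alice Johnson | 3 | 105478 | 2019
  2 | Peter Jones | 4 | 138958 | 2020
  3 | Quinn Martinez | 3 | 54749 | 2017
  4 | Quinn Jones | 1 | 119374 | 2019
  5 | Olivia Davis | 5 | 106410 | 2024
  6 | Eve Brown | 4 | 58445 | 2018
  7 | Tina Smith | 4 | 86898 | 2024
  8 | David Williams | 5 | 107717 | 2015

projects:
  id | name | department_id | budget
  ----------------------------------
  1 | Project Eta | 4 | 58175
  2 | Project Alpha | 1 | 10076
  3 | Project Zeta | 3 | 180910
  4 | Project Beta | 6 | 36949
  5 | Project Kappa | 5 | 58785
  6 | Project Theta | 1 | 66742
SELECT name, budget FROM projects WHERE budget < (SELECT MIN(budget) FROM projects)

Execution result:
(no rows)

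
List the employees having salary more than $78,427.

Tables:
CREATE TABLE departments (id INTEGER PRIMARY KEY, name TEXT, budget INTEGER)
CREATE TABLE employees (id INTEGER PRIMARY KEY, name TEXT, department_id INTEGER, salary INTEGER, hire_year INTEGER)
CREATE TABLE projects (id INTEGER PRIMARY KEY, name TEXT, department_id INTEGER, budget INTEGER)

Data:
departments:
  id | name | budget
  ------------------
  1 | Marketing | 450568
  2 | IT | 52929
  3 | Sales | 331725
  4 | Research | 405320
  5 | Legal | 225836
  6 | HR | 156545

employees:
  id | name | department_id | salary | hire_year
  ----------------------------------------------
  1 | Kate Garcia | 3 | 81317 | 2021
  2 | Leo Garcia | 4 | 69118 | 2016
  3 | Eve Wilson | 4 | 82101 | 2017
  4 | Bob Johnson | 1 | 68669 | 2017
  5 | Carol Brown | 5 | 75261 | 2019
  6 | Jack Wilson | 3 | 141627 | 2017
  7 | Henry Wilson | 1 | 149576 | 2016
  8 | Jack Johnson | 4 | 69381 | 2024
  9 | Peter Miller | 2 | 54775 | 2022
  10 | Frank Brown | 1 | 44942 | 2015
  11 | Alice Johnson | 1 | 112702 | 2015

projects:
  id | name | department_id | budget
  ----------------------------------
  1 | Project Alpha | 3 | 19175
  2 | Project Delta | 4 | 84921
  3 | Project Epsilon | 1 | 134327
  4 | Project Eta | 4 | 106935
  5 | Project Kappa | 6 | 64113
SELECT name, salary FROM employees WHERE salary > 78427

Execution result:
name | salary
Kate Garcia | 81317
Eve Wilson | 82101
Jack Wilson | 141627
Henry Wilson | 149576
Alice Johnson | 112702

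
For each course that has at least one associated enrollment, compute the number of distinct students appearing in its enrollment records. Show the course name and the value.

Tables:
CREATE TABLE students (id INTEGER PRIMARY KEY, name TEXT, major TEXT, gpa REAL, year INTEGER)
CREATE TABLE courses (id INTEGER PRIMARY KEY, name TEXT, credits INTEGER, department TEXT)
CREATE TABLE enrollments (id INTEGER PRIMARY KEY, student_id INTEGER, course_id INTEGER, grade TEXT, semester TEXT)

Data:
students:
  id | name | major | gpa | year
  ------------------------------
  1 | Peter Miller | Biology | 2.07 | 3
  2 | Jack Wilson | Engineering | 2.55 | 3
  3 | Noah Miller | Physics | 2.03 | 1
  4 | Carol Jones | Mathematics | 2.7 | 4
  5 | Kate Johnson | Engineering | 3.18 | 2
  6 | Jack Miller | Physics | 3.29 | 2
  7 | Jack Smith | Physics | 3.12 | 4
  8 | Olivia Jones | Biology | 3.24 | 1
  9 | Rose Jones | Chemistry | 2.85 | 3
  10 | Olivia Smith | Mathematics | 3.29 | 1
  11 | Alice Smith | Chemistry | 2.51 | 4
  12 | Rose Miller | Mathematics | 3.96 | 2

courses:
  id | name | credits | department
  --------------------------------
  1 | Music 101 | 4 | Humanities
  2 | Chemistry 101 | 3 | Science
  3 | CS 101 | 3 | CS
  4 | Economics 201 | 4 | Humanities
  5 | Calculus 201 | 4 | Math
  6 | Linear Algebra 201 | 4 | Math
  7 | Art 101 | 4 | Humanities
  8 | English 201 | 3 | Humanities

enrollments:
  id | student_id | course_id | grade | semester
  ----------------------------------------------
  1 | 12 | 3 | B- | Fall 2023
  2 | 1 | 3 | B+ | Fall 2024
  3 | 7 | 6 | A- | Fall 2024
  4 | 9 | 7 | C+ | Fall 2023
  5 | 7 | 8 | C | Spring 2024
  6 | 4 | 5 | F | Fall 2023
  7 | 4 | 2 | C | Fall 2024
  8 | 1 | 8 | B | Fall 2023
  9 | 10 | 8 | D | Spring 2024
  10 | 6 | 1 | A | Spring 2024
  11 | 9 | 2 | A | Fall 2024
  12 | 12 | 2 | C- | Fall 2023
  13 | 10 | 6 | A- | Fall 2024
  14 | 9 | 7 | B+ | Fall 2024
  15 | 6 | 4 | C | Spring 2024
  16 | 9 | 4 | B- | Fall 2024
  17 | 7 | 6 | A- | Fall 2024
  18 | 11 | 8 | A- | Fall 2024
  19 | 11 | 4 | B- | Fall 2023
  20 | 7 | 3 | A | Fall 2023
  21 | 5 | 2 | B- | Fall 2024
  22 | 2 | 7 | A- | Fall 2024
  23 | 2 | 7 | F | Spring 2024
SELECT p.name, COUNT(DISTINCT c.student_id) AS distinct_student_count FROM enrollments c JOIN courses p ON c.course_id = p.id GROUP BY p.id, p.name

Execution result:
name | distinct_student_count
Music 101 | 1
Chemistry 101 | 4
CS 101 | 3
Economics 201 | 3
Calculus 201 | 1
Linear Algebra 201 | 2
Art 101 | 2
English 201 | 4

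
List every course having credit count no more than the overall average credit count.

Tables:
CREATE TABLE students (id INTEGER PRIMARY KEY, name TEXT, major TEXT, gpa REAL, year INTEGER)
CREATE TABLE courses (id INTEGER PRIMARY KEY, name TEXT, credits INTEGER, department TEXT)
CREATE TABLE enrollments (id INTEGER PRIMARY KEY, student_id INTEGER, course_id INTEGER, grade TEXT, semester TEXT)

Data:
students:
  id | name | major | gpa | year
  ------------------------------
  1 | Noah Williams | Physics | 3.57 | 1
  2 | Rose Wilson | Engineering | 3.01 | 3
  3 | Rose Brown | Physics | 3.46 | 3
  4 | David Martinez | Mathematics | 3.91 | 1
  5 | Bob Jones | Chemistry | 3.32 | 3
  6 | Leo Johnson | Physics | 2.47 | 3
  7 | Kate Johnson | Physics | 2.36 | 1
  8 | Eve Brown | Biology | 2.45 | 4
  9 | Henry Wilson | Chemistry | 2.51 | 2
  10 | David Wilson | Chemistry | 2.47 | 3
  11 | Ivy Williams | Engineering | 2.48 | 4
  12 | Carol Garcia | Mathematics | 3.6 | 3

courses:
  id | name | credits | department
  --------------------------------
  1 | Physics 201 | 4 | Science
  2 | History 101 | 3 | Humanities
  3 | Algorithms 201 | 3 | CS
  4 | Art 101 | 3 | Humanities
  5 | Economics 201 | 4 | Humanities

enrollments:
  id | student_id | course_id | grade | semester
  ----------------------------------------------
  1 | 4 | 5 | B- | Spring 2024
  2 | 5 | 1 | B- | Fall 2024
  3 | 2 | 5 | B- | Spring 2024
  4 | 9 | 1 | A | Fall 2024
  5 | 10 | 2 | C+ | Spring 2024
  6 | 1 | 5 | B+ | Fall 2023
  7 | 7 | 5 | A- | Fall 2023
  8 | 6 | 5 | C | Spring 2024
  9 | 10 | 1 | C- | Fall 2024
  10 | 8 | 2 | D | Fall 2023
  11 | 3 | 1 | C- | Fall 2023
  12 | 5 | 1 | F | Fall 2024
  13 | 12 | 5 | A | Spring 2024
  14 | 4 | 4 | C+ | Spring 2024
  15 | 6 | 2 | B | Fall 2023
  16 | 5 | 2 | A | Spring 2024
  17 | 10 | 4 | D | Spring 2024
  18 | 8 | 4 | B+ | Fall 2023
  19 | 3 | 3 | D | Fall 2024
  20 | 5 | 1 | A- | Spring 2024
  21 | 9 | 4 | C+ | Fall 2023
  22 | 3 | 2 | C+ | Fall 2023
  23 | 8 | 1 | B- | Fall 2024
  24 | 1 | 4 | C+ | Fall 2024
SELECT name, credits FROM courses WHERE credits <= (SELECT AVG(credits) FROM courses)

Execution result:
name | credits
History 101 | 3
Algorithms 201 | 3
Art 101 | 3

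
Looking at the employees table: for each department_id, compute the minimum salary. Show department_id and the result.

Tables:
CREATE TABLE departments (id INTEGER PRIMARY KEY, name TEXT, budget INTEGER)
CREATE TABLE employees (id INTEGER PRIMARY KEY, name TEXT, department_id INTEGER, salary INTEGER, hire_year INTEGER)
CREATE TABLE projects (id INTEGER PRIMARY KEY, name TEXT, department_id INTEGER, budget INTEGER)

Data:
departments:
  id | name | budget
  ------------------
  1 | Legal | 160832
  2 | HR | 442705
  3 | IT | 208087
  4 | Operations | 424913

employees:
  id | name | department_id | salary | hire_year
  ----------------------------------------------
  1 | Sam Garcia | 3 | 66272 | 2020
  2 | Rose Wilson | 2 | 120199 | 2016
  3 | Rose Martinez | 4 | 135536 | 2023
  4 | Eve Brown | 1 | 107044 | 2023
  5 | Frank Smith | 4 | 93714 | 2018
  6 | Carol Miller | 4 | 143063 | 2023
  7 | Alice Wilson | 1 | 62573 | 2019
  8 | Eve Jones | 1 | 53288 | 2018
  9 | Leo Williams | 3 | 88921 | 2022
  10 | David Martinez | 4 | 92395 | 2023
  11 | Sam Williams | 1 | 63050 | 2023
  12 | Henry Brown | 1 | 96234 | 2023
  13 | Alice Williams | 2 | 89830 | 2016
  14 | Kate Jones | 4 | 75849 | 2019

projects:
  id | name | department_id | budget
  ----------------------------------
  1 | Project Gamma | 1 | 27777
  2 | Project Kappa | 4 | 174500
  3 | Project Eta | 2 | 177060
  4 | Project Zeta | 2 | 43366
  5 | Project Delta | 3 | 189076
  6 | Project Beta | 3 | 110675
SELECT department_id, MIN(salary) AS min_salary FROM employees GROUP BY department_id

Execution result:
department_id | min_salary
1 | 53288
2 | 89830
3 | 66272
4 | 75849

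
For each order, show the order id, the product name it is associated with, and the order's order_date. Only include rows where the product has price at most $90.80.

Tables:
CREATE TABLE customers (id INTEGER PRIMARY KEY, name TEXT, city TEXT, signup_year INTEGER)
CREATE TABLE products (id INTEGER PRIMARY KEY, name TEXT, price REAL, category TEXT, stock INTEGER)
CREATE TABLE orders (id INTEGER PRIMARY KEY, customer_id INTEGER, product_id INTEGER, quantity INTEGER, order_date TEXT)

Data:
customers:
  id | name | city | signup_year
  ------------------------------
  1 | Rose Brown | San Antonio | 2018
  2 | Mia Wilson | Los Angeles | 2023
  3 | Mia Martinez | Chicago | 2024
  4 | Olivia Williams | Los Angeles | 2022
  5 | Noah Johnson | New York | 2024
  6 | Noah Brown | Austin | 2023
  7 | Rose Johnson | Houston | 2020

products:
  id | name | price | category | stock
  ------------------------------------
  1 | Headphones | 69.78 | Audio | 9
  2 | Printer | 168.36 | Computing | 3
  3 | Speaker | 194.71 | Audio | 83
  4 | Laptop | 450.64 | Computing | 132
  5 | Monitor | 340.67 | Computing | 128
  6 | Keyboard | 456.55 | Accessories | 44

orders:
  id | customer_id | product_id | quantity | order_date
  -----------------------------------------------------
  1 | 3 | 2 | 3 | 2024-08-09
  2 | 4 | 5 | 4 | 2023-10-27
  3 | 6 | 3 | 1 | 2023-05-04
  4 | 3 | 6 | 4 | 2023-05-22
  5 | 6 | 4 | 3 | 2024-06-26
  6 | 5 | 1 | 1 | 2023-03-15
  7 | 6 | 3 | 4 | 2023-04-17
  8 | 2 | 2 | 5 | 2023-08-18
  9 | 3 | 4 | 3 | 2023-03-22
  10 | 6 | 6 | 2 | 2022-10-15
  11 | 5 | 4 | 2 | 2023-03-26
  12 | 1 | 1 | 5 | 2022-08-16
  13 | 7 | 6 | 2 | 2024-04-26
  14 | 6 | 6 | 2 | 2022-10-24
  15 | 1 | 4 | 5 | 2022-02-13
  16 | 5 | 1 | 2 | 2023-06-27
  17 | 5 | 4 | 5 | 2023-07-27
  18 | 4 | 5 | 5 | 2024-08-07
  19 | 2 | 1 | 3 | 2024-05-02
SELECT c.id, p.name AS product, c.order_date FROM orders c JOIN products p ON c.product_id = p.id WHERE p.price <= 90.8

Execution result:
id | product | order_date
6 | Headphones | 2023-03-15
12 | Headphones | 2022-08-16
16 | Headphones | 2023-06-27
19 | Headphones | 2024-05-02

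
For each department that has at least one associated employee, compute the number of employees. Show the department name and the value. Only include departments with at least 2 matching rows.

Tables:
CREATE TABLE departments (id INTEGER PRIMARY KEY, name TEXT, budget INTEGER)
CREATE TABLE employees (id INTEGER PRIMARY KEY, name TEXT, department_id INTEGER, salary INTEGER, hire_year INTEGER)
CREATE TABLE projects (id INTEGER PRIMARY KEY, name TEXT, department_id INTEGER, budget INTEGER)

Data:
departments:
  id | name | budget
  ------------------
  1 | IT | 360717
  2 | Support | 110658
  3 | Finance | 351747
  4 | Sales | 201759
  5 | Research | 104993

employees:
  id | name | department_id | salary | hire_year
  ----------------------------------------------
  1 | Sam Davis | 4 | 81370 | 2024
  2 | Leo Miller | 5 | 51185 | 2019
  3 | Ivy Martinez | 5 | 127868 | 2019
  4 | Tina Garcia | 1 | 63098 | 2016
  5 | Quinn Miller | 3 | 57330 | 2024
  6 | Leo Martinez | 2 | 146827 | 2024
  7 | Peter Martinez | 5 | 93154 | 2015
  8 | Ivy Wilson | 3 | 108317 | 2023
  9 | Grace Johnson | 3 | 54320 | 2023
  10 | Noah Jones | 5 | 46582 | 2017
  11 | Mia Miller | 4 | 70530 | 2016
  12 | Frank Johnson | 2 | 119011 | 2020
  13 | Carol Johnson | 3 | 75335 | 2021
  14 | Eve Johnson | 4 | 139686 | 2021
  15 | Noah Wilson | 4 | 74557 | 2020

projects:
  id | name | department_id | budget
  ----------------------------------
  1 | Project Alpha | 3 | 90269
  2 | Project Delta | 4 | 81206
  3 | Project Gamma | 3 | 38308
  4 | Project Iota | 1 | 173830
SELECT p.name, COUNT(*) AS n FROM employees c JOIN departments p ON c.department_id = p.id GROUP BY p.id, p.name HAVING COUNT(*) >= 2

Execution result:
name | n
Support | 2
Finance | 4
Sales | 4
Research | 4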